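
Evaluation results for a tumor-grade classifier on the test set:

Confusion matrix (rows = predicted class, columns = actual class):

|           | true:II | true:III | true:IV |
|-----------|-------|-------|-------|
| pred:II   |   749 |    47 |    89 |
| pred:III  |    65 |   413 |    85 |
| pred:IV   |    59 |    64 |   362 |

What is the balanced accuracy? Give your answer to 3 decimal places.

Balanced accuracy = mean of per-class recall.
  II: recall = 749/873 = 0.8580
  III: recall = 413/524 = 0.7882
  IV: recall = 362/536 = 0.6754
Mean = (0.8580 + 0.7882 + 0.6754) / 3 = 0.774

0.774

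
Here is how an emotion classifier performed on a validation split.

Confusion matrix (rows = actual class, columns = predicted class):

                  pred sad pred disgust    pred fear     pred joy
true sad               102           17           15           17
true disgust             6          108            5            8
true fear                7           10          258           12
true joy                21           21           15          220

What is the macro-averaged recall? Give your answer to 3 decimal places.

Per-class recall (TP/(TP+FN)):
  sad: TP=102, FN=17+15+17=49 → 102/151 = 0.6755
  disgust: TP=108, FN=6+5+8=19 → 108/127 = 0.8504
  fear: TP=258, FN=7+10+12=29 → 258/287 = 0.8990
  joy: TP=220, FN=21+21+15=57 → 220/277 = 0.7942
Macro-recall = mean = (0.6755 + 0.8504 + 0.8990 + 0.7942) / 4 = 0.805

0.805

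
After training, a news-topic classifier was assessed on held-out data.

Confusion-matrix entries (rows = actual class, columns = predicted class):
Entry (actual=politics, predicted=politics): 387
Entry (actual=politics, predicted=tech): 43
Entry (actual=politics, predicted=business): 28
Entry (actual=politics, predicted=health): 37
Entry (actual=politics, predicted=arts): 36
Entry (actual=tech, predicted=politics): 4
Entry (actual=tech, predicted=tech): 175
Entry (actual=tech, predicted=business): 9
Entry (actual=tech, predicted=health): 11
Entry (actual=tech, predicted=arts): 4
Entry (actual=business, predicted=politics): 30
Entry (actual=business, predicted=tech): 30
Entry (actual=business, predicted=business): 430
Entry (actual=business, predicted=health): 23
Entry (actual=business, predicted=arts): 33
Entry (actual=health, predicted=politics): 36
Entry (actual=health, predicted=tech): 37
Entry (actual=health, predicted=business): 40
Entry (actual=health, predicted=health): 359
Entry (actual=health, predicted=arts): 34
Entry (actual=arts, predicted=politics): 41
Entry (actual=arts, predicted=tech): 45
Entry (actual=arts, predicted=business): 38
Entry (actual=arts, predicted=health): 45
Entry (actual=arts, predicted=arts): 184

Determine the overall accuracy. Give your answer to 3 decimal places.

0.718

Accuracy = trace / total = (387+175+430+359+184=1535) / 2139 = 1535/2139 = 0.718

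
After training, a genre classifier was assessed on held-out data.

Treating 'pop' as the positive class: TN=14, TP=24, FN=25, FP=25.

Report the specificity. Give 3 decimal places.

0.359

Specificity = TN/(TN+FP) = 14/(14+25) = 0.359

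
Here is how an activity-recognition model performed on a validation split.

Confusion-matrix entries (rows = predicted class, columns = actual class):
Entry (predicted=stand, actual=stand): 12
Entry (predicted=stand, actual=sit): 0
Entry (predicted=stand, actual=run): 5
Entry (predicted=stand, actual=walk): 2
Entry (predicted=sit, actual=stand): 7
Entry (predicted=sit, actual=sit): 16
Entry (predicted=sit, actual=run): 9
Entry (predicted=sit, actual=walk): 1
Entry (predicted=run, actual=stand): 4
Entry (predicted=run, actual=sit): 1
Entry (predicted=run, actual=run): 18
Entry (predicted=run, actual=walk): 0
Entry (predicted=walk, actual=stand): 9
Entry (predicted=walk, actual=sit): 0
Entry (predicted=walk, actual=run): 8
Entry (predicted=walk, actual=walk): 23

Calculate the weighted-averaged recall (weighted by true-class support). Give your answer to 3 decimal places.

Per-class recall (TP/(TP+FN)):
  stand: TP=12, FN=7+4+9=20 → 12/32 = 0.3750
  sit: TP=16, FN=0+1+0=1 → 16/17 = 0.9412
  run: TP=18, FN=5+9+8=22 → 18/40 = 0.4500
  walk: TP=23, FN=2+1+0=3 → 23/26 = 0.8846
Weighted-recall = Σ (supportᵢ/N)·recallᵢ with N=115: (32/115)·0.3750 + (17/115)·0.9412 + (40/115)·0.4500 + (26/115)·0.8846 = 0.600

0.600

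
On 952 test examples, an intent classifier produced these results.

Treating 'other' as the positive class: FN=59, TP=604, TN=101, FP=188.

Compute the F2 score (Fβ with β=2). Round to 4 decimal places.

Fβ = (1+β²)·TP / ((1+β²)·TP + β²·FN + FP), with β²=4
= 5·604 / (5·604 + 4·59 + 188) = 0.8769

0.8769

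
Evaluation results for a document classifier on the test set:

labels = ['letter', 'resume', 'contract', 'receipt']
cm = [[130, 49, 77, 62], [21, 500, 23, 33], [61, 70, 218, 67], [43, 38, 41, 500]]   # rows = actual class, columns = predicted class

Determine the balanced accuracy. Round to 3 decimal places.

Balanced accuracy = mean of per-class recall.
  letter: recall = 130/318 = 0.4088
  resume: recall = 500/577 = 0.8666
  contract: recall = 218/416 = 0.5240
  receipt: recall = 500/622 = 0.8039
Mean = (0.4088 + 0.8666 + 0.5240 + 0.8039) / 4 = 0.651

0.651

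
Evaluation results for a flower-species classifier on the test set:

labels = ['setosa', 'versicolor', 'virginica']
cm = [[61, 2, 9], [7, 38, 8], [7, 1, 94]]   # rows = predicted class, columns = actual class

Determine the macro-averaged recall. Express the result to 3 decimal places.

Per-class recall (TP/(TP+FN)):
  setosa: TP=61, FN=7+7=14 → 61/75 = 0.8133
  versicolor: TP=38, FN=2+1=3 → 38/41 = 0.9268
  virginica: TP=94, FN=9+8=17 → 94/111 = 0.8468
Macro-recall = mean = (0.8133 + 0.9268 + 0.8468) / 3 = 0.862

0.862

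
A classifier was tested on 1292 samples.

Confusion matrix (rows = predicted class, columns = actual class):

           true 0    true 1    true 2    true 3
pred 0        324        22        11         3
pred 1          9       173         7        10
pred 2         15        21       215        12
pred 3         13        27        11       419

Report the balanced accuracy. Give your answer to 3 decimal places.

0.859

Balanced accuracy = mean of per-class recall.
  0: recall = 324/361 = 0.8975
  1: recall = 173/243 = 0.7119
  2: recall = 215/244 = 0.8811
  3: recall = 419/444 = 0.9437
Mean = (0.8975 + 0.7119 + 0.8811 + 0.9437) / 4 = 0.859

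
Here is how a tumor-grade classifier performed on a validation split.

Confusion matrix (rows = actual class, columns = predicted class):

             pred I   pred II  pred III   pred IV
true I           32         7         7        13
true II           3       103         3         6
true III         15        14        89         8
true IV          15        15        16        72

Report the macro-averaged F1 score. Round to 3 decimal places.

0.682

Per-class F1 score (2·TP/(2·TP+FP+FN)):
  I: TP=32, FP=3+15+15=33, FN=7+7+13=27 → 64/124 = 0.5161
  II: TP=103, FP=7+14+15=36, FN=3+3+6=12 → 206/254 = 0.8110
  III: TP=89, FP=7+3+16=26, FN=15+14+8=37 → 178/241 = 0.7386
  IV: TP=72, FP=13+6+8=27, FN=15+15+16=46 → 144/217 = 0.6636
Macro-F1 score = mean = (0.5161 + 0.8110 + 0.7386 + 0.6636) / 4 = 0.682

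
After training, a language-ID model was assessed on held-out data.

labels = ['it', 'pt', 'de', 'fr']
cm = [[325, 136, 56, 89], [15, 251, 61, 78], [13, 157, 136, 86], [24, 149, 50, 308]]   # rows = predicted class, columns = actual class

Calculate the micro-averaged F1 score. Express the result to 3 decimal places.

0.527

Micro-averaging pools counts across classes: ΣTP=1020, ΣFP=914, ΣFN=914.
Micro-F1 score = 2·TP/(2·TP+FP+FN) on pooled counts = 0.527 (equals overall accuracy in single-label multiclass).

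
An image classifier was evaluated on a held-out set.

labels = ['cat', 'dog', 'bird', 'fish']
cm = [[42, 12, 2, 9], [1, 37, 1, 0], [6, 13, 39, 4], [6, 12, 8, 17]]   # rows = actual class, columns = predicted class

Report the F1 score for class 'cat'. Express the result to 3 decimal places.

0.700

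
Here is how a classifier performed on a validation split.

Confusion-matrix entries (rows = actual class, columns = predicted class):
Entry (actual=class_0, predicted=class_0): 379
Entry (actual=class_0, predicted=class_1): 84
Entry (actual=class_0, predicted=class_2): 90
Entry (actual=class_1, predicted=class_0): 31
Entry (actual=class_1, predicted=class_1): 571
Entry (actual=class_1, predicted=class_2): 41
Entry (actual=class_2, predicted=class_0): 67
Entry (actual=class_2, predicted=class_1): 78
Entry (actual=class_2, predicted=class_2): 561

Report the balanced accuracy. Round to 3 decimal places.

Balanced accuracy = mean of per-class recall.
  class_0: recall = 379/553 = 0.6854
  class_1: recall = 571/643 = 0.8880
  class_2: recall = 561/706 = 0.7946
Mean = (0.6854 + 0.8880 + 0.7946) / 3 = 0.789

0.789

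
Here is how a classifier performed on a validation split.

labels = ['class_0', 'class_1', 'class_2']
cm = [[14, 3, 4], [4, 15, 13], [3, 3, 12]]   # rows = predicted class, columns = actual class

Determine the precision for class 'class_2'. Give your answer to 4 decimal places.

One-vs-rest for 'class_2': TP = diagonal; FP = other classes predicted 'class_2'; FN = 'class_2' predicted as other.
precision = TP/(TP+FP).
class_2: TP=12, FP=3+3=6 → 12/18 = 0.66667

0.6667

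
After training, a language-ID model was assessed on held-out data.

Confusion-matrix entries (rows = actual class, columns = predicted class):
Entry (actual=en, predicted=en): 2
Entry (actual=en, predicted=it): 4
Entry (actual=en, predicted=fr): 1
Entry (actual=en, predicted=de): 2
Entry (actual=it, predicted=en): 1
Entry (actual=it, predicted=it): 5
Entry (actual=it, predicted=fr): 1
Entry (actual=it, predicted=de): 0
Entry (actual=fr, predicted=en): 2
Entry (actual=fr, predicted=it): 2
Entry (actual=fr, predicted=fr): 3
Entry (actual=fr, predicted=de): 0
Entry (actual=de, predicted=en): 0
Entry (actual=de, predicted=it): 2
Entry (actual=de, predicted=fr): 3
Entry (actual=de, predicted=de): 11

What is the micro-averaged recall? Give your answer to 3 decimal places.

Micro-averaging pools counts across classes: ΣTP=21, ΣFP=18, ΣFN=18.
Micro-recall = TP/(TP+FN) on pooled counts = 0.538 (equals overall accuracy in single-label multiclass).

0.538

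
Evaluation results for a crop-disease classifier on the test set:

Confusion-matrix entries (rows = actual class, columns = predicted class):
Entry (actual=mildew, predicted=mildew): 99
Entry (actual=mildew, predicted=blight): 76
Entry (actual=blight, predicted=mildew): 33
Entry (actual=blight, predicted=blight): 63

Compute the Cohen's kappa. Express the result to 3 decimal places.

0.202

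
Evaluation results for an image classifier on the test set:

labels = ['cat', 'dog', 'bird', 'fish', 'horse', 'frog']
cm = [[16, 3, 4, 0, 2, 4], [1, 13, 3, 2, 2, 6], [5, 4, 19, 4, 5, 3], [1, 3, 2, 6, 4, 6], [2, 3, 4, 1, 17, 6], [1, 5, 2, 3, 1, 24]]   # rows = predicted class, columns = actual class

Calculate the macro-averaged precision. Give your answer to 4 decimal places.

Per-class precision (TP/(TP+FP)):
  cat: TP=16, FP=3+4+0+2+4=13 → 16/29 = 0.55172
  dog: TP=13, FP=1+3+2+2+6=14 → 13/27 = 0.48148
  bird: TP=19, FP=5+4+4+5+3=21 → 19/40 = 0.47500
  fish: TP=6, FP=1+3+2+4+6=16 → 6/22 = 0.27273
  horse: TP=17, FP=2+3+4+1+6=16 → 17/33 = 0.51515
  frog: TP=24, FP=1+5+2+3+1=12 → 24/36 = 0.66667
Macro-precision = mean = (0.55172 + 0.48148 + 0.47500 + 0.27273 + 0.51515 + 0.66667) / 6 = 0.4938

0.4938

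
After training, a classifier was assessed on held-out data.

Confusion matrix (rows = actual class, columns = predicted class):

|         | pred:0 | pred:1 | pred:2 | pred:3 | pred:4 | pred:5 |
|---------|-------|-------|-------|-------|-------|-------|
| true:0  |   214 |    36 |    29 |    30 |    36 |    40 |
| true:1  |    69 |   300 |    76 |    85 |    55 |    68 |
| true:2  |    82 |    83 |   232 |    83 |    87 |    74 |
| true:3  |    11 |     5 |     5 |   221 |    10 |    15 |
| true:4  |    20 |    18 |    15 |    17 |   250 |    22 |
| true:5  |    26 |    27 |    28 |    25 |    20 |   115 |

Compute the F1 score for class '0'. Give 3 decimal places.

0.530

Take TP from the diagonal, FP from the rest of the '0' prediction marginal, FN from the rest of the '0' actual marginal.
F1 score = 2·TP/(2·TP+FP+FN).
0: TP=214, FP=69+82+11+20+26=208, FN=36+29+30+36+40=171 → 428/807 = 0.5304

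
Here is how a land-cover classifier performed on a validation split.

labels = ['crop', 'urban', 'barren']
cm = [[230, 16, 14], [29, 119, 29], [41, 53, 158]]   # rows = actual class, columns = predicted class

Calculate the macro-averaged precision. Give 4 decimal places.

0.7286

Per-class precision (TP/(TP+FP)):
  crop: TP=230, FP=29+41=70 → 230/300 = 0.76667
  urban: TP=119, FP=16+53=69 → 119/188 = 0.63298
  barren: TP=158, FP=14+29=43 → 158/201 = 0.78607
Macro-precision = mean = (0.76667 + 0.63298 + 0.78607) / 3 = 0.7286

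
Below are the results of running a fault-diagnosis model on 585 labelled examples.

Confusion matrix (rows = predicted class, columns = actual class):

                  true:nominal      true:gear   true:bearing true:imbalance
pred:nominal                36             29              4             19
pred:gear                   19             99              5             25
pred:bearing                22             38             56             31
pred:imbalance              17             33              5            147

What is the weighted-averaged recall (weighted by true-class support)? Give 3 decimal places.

0.578

Per-class recall (TP/(TP+FN)):
  nominal: TP=36, FN=19+22+17=58 → 36/94 = 0.3830
  gear: TP=99, FN=29+38+33=100 → 99/199 = 0.4975
  bearing: TP=56, FN=4+5+5=14 → 56/70 = 0.8000
  imbalance: TP=147, FN=19+25+31=75 → 147/222 = 0.6622
Weighted-recall = Σ (supportᵢ/N)·recallᵢ with N=585: (94/585)·0.3830 + (199/585)·0.4975 + (70/585)·0.8000 + (222/585)·0.6622 = 0.578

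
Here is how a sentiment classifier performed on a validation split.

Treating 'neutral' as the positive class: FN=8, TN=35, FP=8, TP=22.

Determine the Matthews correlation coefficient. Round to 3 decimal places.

0.547

MCC = (TP·TN − FP·FN) / √((TP+FP)(TP+FN)(TN+FP)(TN+FN))
Numerator = 22·35 − 8·8 = 706
Denominator = √(30·30·43·43) = √1664100 = 1290.0000
MCC = 706 / 1290.0000 = 0.547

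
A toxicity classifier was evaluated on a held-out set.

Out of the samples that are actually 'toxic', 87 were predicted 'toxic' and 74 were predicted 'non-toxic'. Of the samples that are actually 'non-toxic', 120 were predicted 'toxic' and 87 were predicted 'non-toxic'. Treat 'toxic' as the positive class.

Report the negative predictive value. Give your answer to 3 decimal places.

0.540

NPV = TN/(TN+FN) = 87/(87+74) = 0.540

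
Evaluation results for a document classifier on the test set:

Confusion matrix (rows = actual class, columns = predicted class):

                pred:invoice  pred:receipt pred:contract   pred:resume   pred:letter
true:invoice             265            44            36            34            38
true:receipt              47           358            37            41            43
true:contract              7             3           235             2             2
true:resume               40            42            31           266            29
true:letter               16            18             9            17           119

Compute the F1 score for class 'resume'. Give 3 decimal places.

One-vs-rest for 'resume': TP = diagonal; FP = other classes predicted 'resume'; FN = 'resume' predicted as other.
F1 score = 2·TP/(2·TP+FP+FN).
resume: TP=266, FP=34+41+2+17=94, FN=40+42+31+29=142 → 532/768 = 0.6927

0.693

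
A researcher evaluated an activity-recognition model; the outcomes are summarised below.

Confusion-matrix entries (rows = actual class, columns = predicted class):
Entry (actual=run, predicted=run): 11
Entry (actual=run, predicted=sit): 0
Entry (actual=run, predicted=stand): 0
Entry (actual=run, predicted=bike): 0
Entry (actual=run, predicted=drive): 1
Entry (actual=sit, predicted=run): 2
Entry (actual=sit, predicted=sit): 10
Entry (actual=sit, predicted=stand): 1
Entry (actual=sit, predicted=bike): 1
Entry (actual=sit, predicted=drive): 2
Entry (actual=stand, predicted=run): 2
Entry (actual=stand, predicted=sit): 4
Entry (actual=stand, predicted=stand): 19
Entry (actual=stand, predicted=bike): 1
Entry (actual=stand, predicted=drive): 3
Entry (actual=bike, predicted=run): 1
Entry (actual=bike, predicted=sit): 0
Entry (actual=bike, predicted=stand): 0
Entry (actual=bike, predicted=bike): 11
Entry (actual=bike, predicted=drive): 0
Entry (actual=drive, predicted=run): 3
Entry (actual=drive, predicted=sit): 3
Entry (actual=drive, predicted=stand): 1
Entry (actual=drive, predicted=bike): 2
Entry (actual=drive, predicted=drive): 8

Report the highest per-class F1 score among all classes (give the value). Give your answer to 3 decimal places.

0.815

Per-class F1 score (2·TP/(2·TP+FP+FN)):
  run: TP=11, FP=2+2+1+3=8, FN=0+0+0+1=1 → 22/31 = 0.7097
  sit: TP=10, FP=0+4+0+3=7, FN=2+1+1+2=6 → 20/33 = 0.6061
  stand: TP=19, FP=0+1+0+1=2, FN=2+4+1+3=10 → 38/50 = 0.7600
  bike: TP=11, FP=0+1+1+2=4, FN=1+0+0+0=1 → 22/27 = 0.8148
  drive: TP=8, FP=1+2+3+0=6, FN=3+3+1+2=9 → 16/31 = 0.5161
Highest is class 'bike' with F1 score = 0.815.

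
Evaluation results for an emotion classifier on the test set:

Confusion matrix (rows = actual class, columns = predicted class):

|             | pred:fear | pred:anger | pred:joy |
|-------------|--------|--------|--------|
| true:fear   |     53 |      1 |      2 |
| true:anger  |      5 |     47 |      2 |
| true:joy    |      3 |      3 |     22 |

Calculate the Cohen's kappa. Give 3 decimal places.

Observed agreement pₒ = trace/N = 122/138 = 0.8841
Expected agreement pₑ = Σ (rowᵢ·colᵢ)/N² = (56·61 + 54·51 + 28·26)/138² = 0.3622
κ = (pₒ − pₑ)/(1 − pₑ) = (0.8841 − 0.3622)/(1 − 0.3622) = 0.818

0.818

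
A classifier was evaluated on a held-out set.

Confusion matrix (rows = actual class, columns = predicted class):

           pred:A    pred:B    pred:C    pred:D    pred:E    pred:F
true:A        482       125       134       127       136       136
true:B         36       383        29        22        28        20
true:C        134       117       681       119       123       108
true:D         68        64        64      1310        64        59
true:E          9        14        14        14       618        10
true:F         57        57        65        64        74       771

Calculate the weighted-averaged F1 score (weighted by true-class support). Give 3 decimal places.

0.663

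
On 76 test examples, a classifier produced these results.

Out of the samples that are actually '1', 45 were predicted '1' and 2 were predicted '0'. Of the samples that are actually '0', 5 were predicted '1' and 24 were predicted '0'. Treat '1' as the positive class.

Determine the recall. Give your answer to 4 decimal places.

0.9574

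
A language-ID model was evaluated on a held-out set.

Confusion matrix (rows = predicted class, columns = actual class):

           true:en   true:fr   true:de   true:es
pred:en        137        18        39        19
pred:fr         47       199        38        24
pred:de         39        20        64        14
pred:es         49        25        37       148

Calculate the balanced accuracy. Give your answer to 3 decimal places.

0.586

Balanced accuracy = mean of per-class recall.
  en: recall = 137/272 = 0.5037
  fr: recall = 199/262 = 0.7595
  de: recall = 64/178 = 0.3596
  es: recall = 148/205 = 0.7220
Mean = (0.5037 + 0.7595 + 0.3596 + 0.7220) / 4 = 0.586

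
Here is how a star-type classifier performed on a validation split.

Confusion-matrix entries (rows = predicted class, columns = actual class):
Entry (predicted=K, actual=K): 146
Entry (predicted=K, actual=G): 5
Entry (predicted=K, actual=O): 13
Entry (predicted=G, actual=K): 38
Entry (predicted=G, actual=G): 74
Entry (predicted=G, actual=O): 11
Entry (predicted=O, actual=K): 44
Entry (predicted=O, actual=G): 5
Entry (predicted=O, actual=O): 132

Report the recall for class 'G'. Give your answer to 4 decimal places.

0.8810

recall = TP/(TP+FN).
G: TP=74, FN=5+5=10 → 74/84 = 0.88095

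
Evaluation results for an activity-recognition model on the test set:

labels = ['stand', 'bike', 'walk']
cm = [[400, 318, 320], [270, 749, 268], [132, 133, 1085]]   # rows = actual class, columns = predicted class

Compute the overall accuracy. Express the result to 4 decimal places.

0.6079

Accuracy = trace / total = (400+749+1085=2234) / 3675 = 2234/3675 = 0.6079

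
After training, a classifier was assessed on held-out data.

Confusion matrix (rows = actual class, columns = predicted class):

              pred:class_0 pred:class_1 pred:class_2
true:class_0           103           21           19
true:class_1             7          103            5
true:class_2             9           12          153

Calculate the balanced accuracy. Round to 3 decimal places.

0.832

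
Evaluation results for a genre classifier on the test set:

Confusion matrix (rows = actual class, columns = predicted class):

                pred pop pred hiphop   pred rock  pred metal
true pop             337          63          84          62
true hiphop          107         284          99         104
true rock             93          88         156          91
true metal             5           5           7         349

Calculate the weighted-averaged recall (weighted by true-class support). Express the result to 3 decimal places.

Per-class recall (TP/(TP+FN)):
  pop: TP=337, FN=63+84+62=209 → 337/546 = 0.6172
  hiphop: TP=284, FN=107+99+104=310 → 284/594 = 0.4781
  rock: TP=156, FN=93+88+91=272 → 156/428 = 0.3645
  metal: TP=349, FN=5+5+7=17 → 349/366 = 0.9536
Weighted-recall = Σ (supportᵢ/N)·recallᵢ with N=1934: (546/1934)·0.6172 + (594/1934)·0.4781 + (428/1934)·0.3645 + (366/1934)·0.9536 = 0.582

0.582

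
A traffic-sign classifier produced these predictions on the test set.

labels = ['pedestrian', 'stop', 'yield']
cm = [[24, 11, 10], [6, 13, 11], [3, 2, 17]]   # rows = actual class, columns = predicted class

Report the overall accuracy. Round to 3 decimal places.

0.557

Accuracy = trace / total = (24+13+17=54) / 97 = 54/97 = 0.557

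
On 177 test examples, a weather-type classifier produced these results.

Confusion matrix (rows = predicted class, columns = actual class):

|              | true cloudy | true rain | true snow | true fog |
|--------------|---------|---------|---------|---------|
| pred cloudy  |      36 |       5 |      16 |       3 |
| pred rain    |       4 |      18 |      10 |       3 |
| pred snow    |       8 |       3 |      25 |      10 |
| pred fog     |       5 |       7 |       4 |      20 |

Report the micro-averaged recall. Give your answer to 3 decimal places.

0.559

Micro-averaging pools counts across classes: ΣTP=99, ΣFP=78, ΣFN=78.
Micro-recall = TP/(TP+FN) on pooled counts = 0.559 (equals overall accuracy in single-label multiclass).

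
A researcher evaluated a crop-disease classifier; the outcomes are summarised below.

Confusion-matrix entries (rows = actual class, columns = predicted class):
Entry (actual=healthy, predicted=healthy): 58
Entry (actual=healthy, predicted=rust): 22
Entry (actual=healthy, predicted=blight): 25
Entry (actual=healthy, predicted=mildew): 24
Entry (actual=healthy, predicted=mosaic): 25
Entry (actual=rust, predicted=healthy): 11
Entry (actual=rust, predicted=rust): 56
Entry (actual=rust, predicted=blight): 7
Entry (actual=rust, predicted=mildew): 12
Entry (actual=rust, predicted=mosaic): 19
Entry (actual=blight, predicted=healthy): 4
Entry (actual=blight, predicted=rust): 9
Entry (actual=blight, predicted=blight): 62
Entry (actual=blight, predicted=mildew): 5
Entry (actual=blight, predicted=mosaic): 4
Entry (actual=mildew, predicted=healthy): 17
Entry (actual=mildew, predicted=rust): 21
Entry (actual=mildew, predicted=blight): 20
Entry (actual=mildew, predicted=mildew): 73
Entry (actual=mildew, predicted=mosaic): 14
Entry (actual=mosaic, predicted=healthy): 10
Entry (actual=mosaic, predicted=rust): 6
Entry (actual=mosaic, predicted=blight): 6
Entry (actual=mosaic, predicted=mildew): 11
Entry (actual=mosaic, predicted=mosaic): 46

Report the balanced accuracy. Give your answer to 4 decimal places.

0.5468

Balanced accuracy = mean of per-class recall.
  healthy: recall = 58/154 = 0.37662
  rust: recall = 56/105 = 0.53333
  blight: recall = 62/84 = 0.73810
  mildew: recall = 73/145 = 0.50345
  mosaic: recall = 46/79 = 0.58228
Mean = (0.37662 + 0.53333 + 0.73810 + 0.50345 + 0.58228) / 5 = 0.5468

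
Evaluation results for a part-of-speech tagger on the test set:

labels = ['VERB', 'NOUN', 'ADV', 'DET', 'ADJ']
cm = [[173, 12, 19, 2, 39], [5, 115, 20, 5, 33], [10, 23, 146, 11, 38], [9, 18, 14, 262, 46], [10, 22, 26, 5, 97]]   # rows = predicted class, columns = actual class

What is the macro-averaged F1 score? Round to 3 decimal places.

Per-class F1 score (2·TP/(2·TP+FP+FN)):
  VERB: TP=173, FP=12+19+2+39=72, FN=5+10+9+10=34 → 346/452 = 0.7655
  NOUN: TP=115, FP=5+20+5+33=63, FN=12+23+18+22=75 → 230/368 = 0.6250
  ADV: TP=146, FP=10+23+11+38=82, FN=19+20+14+26=79 → 292/453 = 0.6446
  DET: TP=262, FP=9+18+14+46=87, FN=2+5+11+5=23 → 524/634 = 0.8265
  ADJ: TP=97, FP=10+22+26+5=63, FN=39+33+38+46=156 → 194/413 = 0.4697
Macro-F1 score = mean = (0.7655 + 0.6250 + 0.6446 + 0.8265 + 0.4697) / 5 = 0.666

0.666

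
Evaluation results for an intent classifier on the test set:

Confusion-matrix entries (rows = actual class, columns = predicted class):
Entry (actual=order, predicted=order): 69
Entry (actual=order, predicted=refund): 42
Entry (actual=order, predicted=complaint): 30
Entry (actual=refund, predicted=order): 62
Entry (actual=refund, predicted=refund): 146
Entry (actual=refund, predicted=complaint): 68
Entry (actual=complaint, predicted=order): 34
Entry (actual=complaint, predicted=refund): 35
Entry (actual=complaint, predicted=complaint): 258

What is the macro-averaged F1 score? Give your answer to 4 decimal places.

Per-class F1 score (2·TP/(2·TP+FP+FN)):
  order: TP=69, FP=62+34=96, FN=42+30=72 → 138/306 = 0.45098
  refund: TP=146, FP=42+35=77, FN=62+68=130 → 292/499 = 0.58517
  complaint: TP=258, FP=30+68=98, FN=34+35=69 → 516/683 = 0.75549
Macro-F1 score = mean = (0.45098 + 0.58517 + 0.75549) / 3 = 0.5972

0.5972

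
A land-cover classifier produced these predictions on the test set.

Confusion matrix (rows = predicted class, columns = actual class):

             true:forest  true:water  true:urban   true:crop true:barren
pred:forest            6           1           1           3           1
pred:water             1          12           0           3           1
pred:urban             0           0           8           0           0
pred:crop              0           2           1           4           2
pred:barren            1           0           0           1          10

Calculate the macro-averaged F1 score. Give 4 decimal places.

Per-class F1 score (2·TP/(2·TP+FP+FN)):
  forest: TP=6, FP=1+1+3+1=6, FN=1+0+0+1=2 → 12/20 = 0.60000
  water: TP=12, FP=1+0+3+1=5, FN=1+0+2+0=3 → 24/32 = 0.75000
  urban: TP=8, FP=0+0+0+0=0, FN=1+0+1+0=2 → 16/18 = 0.88889
  crop: TP=4, FP=0+2+1+2=5, FN=3+3+0+1=7 → 8/20 = 0.40000
  barren: TP=10, FP=1+0+0+1=2, FN=1+1+0+2=4 → 20/26 = 0.76923
Macro-F1 score = mean = (0.60000 + 0.75000 + 0.88889 + 0.40000 + 0.76923) / 5 = 0.6816

0.6816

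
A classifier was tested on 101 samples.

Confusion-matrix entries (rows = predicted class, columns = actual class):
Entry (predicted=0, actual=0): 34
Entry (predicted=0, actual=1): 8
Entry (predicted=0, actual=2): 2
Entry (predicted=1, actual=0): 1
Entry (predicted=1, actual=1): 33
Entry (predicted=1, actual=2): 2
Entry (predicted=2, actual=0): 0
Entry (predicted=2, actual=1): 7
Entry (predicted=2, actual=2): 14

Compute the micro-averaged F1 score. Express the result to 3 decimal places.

0.802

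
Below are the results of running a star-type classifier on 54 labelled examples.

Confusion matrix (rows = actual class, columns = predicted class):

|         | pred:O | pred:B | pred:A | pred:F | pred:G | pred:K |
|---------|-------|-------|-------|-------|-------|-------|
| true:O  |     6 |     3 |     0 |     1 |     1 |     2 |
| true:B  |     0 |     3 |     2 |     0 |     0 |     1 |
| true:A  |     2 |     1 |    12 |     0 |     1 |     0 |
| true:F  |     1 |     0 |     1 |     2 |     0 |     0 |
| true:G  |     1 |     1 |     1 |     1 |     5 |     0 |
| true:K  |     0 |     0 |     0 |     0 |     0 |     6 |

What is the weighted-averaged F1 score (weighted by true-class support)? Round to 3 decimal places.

0.626

Per-class F1 score (2·TP/(2·TP+FP+FN)):
  O: TP=6, FP=0+2+1+1+0=4, FN=3+0+1+1+2=7 → 12/23 = 0.5217
  B: TP=3, FP=3+1+0+1+0=5, FN=0+2+0+0+1=3 → 6/14 = 0.4286
  A: TP=12, FP=0+2+1+1+0=4, FN=2+1+0+1+0=4 → 24/32 = 0.7500
  F: TP=2, FP=1+0+0+1+0=2, FN=1+0+1+0+0=2 → 4/8 = 0.5000
  G: TP=5, FP=1+0+1+0+0=2, FN=1+1+1+1+0=4 → 10/16 = 0.6250
  K: TP=6, FP=2+1+0+0+0=3, FN=0+0+0+0+0=0 → 12/15 = 0.8000
Weighted-F1 score = Σ (supportᵢ/N)·F1 scoreᵢ with N=54: (13/54)·0.5217 + (6/54)·0.4286 + (16/54)·0.7500 + (4/54)·0.5000 + (9/54)·0.6250 + (6/54)·0.8000 = 0.626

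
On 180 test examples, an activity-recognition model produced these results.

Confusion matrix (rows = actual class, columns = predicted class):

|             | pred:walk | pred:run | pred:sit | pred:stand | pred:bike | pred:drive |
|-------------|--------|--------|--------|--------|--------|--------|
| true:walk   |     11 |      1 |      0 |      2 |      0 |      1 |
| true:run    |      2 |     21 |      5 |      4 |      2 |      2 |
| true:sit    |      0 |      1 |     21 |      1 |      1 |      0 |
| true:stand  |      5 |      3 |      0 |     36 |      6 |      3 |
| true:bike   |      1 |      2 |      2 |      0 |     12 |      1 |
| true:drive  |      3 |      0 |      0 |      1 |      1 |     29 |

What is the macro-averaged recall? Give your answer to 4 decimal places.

Per-class recall (TP/(TP+FN)):
  walk: TP=11, FN=1+0+2+0+1=4 → 11/15 = 0.73333
  run: TP=21, FN=2+5+4+2+2=15 → 21/36 = 0.58333
  sit: TP=21, FN=0+1+1+1+0=3 → 21/24 = 0.87500
  stand: TP=36, FN=5+3+0+6+3=17 → 36/53 = 0.67925
  bike: TP=12, FN=1+2+2+0+1=6 → 12/18 = 0.66667
  drive: TP=29, FN=3+0+0+1+1=5 → 29/34 = 0.85294
Macro-recall = mean = (0.73333 + 0.58333 + 0.87500 + 0.67925 + 0.66667 + 0.85294) / 6 = 0.7318

0.7318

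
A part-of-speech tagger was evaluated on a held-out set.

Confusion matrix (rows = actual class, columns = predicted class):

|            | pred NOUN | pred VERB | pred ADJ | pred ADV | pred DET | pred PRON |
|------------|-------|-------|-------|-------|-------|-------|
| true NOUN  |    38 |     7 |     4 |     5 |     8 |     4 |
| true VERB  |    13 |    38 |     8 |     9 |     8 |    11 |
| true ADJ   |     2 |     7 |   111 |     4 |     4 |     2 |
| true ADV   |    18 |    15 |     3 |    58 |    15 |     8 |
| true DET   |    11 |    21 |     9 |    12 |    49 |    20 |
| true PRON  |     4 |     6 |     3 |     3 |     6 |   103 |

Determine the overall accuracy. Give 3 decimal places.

0.614

Accuracy = trace / total = (38+38+111+58+49+103=397) / 647 = 397/647 = 0.614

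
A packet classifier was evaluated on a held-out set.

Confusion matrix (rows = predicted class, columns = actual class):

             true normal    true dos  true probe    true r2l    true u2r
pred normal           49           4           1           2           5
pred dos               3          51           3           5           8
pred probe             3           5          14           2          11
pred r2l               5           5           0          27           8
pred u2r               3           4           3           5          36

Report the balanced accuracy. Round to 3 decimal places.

Balanced accuracy = mean of per-class recall.
  normal: recall = 49/63 = 0.7778
  dos: recall = 51/69 = 0.7391
  probe: recall = 14/21 = 0.6667
  r2l: recall = 27/41 = 0.6585
  u2r: recall = 36/68 = 0.5294
Mean = (0.7778 + 0.7391 + 0.6667 + 0.6585 + 0.5294) / 5 = 0.674

0.674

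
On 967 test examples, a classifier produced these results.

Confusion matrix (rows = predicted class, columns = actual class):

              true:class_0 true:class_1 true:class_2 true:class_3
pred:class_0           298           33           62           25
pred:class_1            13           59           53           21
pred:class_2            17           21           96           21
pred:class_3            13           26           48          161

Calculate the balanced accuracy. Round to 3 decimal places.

0.594

Balanced accuracy = mean of per-class recall.
  class_0: recall = 298/341 = 0.8739
  class_1: recall = 59/139 = 0.4245
  class_2: recall = 96/259 = 0.3707
  class_3: recall = 161/228 = 0.7061
Mean = (0.8739 + 0.4245 + 0.3707 + 0.7061) / 4 = 0.594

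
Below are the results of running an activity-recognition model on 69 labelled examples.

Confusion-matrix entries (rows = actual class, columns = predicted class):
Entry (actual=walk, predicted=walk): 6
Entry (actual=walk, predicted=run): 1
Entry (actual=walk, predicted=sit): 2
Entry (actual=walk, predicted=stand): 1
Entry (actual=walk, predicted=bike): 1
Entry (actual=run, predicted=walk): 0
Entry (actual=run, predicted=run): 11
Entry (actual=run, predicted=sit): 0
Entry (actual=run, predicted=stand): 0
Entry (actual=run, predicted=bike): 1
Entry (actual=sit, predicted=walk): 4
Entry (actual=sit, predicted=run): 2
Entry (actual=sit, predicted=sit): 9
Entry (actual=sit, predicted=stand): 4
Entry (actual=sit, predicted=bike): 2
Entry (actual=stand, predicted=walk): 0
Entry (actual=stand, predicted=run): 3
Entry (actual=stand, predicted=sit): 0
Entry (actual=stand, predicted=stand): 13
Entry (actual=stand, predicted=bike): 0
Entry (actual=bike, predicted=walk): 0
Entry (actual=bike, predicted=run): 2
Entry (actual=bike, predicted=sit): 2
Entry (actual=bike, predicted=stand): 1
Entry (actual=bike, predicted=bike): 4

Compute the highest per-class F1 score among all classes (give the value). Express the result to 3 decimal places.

0.743

Per-class F1 score (2·TP/(2·TP+FP+FN)):
  walk: TP=6, FP=0+4+0+0=4, FN=1+2+1+1=5 → 12/21 = 0.5714
  run: TP=11, FP=1+2+3+2=8, FN=0+0+0+1=1 → 22/31 = 0.7097
  sit: TP=9, FP=2+0+0+2=4, FN=4+2+4+2=12 → 18/34 = 0.5294
  stand: TP=13, FP=1+0+4+1=6, FN=0+3+0+0=3 → 26/35 = 0.7429
  bike: TP=4, FP=1+1+2+0=4, FN=0+2+2+1=5 → 8/17 = 0.4706
Highest is class 'stand' with F1 score = 0.743.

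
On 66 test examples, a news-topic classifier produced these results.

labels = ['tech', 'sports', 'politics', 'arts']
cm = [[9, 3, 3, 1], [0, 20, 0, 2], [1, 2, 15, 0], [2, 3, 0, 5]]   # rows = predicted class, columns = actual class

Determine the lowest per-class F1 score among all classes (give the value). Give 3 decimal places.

0.556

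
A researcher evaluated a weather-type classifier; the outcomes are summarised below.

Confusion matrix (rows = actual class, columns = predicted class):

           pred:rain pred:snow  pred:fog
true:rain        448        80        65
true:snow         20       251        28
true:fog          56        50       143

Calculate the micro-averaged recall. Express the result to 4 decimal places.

0.7379

Micro-averaging pools counts across classes: ΣTP=842, ΣFP=299, ΣFN=299.
Micro-recall = TP/(TP+FN) on pooled counts = 0.7379 (equals overall accuracy in single-label multiclass).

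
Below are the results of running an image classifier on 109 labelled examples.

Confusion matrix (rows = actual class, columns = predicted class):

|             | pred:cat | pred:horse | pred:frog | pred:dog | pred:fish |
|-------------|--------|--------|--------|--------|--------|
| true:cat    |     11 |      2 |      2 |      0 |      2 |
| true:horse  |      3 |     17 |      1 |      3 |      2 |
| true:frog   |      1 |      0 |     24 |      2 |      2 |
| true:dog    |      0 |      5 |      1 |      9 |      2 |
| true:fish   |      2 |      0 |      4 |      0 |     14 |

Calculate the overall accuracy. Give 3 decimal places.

Accuracy = trace / total = (11+17+24+9+14=75) / 109 = 75/109 = 0.688

0.688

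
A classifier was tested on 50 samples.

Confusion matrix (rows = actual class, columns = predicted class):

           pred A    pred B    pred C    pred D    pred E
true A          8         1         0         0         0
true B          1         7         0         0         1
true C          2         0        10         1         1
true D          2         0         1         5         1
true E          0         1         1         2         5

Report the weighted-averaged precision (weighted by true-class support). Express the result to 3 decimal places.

0.709

Per-class precision (TP/(TP+FP)):
  A: TP=8, FP=1+2+2+0=5 → 8/13 = 0.6154
  B: TP=7, FP=1+0+0+1=2 → 7/9 = 0.7778
  C: TP=10, FP=0+0+1+1=2 → 10/12 = 0.8333
  D: TP=5, FP=0+0+1+2=3 → 5/8 = 0.6250
  E: TP=5, FP=0+1+1+1=3 → 5/8 = 0.6250
Weighted-precision = Σ (supportᵢ/N)·precisionᵢ with N=50: (9/50)·0.6154 + (9/50)·0.7778 + (14/50)·0.8333 + (9/50)·0.6250 + (9/50)·0.6250 = 0.709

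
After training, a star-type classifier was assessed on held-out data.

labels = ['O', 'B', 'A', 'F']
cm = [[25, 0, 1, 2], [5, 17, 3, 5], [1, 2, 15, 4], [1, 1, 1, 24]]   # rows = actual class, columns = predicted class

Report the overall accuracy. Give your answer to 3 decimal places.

Accuracy = trace / total = (25+17+15+24=81) / 107 = 81/107 = 0.757

0.757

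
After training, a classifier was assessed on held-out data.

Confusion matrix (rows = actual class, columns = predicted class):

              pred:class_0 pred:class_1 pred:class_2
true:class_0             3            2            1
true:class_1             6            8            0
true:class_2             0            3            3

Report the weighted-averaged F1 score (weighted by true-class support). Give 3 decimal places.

Per-class F1 score (2·TP/(2·TP+FP+FN)):
  class_0: TP=3, FP=6+0=6, FN=2+1=3 → 6/15 = 0.4000
  class_1: TP=8, FP=2+3=5, FN=6+0=6 → 16/27 = 0.5926
  class_2: TP=3, FP=1+0=1, FN=0+3=3 → 6/10 = 0.6000
Weighted-F1 score = Σ (supportᵢ/N)·F1 scoreᵢ with N=26: (6/26)·0.4000 + (14/26)·0.5926 + (6/26)·0.6000 = 0.550

0.550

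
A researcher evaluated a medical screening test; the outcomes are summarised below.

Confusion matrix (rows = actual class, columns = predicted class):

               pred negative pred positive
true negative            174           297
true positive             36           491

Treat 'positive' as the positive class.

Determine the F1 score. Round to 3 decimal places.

0.747

Precision = TP/(TP+FP) = 491/788 = 0.6231
Recall = TP/(TP+FN) = 491/527 = 0.9317
F1 = 2·TP/(2·TP+FP+FN) = 982/1315 = 0.747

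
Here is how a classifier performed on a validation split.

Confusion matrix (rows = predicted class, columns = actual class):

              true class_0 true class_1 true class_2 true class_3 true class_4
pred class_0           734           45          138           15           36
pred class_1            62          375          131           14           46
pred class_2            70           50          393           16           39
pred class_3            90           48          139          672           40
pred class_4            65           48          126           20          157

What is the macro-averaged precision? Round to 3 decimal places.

Per-class precision (TP/(TP+FP)):
  class_0: TP=734, FP=45+138+15+36=234 → 734/968 = 0.7583
  class_1: TP=375, FP=62+131+14+46=253 → 375/628 = 0.5971
  class_2: TP=393, FP=70+50+16+39=175 → 393/568 = 0.6919
  class_3: TP=672, FP=90+48+139+40=317 → 672/989 = 0.6795
  class_4: TP=157, FP=65+48+126+20=259 → 157/416 = 0.3774
Macro-precision = mean = (0.7583 + 0.5971 + 0.6919 + 0.6795 + 0.3774) / 5 = 0.621

0.621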